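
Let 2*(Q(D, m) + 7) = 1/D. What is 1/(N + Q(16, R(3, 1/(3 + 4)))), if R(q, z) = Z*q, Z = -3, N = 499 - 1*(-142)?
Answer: 32/20289 ≈ 0.0015772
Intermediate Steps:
N = 641 (N = 499 + 142 = 641)
R(q, z) = -3*q
Q(D, m) = -7 + 1/(2*D)
1/(N + Q(16, R(3, 1/(3 + 4)))) = 1/(641 + (-7 + (½)/16)) = 1/(641 + (-7 + (½)*(1/16))) = 1/(641 + (-7 + 1/32)) = 1/(641 - 223/32) = 1/(20289/32) = 32/20289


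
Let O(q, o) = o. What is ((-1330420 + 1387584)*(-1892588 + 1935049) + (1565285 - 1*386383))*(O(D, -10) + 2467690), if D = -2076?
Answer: 5992562246566080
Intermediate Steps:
((-1330420 + 1387584)*(-1892588 + 1935049) + (1565285 - 1*386383))*(O(D, -10) + 2467690) = ((-1330420 + 1387584)*(-1892588 + 1935049) + (1565285 - 1*386383))*(-10 + 2467690) = (57164*42461 + (1565285 - 386383))*2467680 = (2427240604 + 1178902)*2467680 = 2428419506*2467680 = 5992562246566080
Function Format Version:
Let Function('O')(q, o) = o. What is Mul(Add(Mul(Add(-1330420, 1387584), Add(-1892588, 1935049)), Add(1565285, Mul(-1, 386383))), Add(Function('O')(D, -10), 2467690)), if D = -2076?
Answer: 5992562246566080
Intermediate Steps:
Mul(Add(Mul(Add(-1330420, 1387584), Add(-1892588, 1935049)), Add(1565285, Mul(-1, 386383))), Add(Function('O')(D, -10), 2467690)) = Mul(Add(Mul(Add(-1330420, 1387584), Add(-1892588, 1935049)), Add(1565285, Mul(-1, 386383))), Add(-10, 2467690)) = Mul(Add(Mul(57164, 42461), Add(1565285, -386383)), 2467680) = Mul(Add(2427240604, 1178902), 2467680) = Mul(2428419506, 2467680) = 5992562246566080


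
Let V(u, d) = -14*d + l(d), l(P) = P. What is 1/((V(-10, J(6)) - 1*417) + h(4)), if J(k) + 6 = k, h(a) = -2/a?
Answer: -2/835 ≈ -0.0023952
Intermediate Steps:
J(k) = -6 + k
V(u, d) = -13*d (V(u, d) = -14*d + d = -13*d)
1/((V(-10, J(6)) - 1*417) + h(4)) = 1/((-13*(-6 + 6) - 1*417) - 2/4) = 1/((-13*0 - 417) - 2*¼) = 1/((0 - 417) - ½) = 1/(-417 - ½) = 1/(-835/2) = -2/835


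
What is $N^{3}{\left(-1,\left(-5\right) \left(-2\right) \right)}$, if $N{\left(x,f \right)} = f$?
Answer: $1000$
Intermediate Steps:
$N^{3}{\left(-1,\left(-5\right) \left(-2\right) \right)} = \left(\left(-5\right) \left(-2\right)\right)^{3} = 10^{3} = 1000$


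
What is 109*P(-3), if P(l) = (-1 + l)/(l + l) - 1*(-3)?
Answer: 1199/3 ≈ 399.67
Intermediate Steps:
P(l) = 3 + (-1 + l)/(2*l) (P(l) = (-1 + l)/((2*l)) + 3 = (-1 + l)*(1/(2*l)) + 3 = (-1 + l)/(2*l) + 3 = 3 + (-1 + l)/(2*l))
109*P(-3) = 109*((½)*(-1 + 7*(-3))/(-3)) = 109*((½)*(-⅓)*(-1 - 21)) = 109*((½)*(-⅓)*(-22)) = 109*(11/3) = 1199/3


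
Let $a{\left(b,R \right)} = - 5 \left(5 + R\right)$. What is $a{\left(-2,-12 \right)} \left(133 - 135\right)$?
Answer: $-70$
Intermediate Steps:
$a{\left(b,R \right)} = -25 - 5 R$
$a{\left(-2,-12 \right)} \left(133 - 135\right) = \left(-25 - -60\right) \left(133 - 135\right) = \left(-25 + 60\right) \left(-2\right) = 35 \left(-2\right) = -70$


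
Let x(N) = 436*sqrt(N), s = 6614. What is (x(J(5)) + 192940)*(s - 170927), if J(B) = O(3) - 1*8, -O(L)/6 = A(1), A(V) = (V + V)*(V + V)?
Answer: -31702550220 - 286561872*I*sqrt(2) ≈ -3.1703e+10 - 4.0526e+8*I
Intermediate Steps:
A(V) = 4*V**2 (A(V) = (2*V)*(2*V) = 4*V**2)
O(L) = -24 (O(L) = -24*1**2 = -24)
J(B) = -32 (J(B) = -24 - 1*8 = -24 - 8 = -32)
(x(J(5)) + 192940)*(s - 170927) = (436*sqrt(-32) + 192940)*(6614 - 170927) = (436*(4*I*sqrt(2)) + 192940)*(-164313) = (1744*I*sqrt(2) + 192940)*(-164313) = (192940 + 1744*I*sqrt(2))*(-164313) = -31702550220 - 286561872*I*sqrt(2)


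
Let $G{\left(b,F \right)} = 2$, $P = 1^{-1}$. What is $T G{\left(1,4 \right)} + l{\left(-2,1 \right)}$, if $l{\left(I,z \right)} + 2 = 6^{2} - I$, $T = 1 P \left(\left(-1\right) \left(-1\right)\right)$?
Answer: $38$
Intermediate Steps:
$P = 1$
$T = 1$ ($T = 1 \cdot 1 \left(\left(-1\right) \left(-1\right)\right) = 1 \cdot 1 = 1$)
$l{\left(I,z \right)} = 34 - I$ ($l{\left(I,z \right)} = -2 - \left(-36 + I\right) = 34 - I$)
$T G{\left(1,4 \right)} + l{\left(-2,1 \right)} = 1 \cdot 2 + \left(34 - -2\right) = 2 + \left(34 + 2\right) = 2 + 36 = 38$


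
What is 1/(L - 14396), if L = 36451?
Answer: 1/22055 ≈ 4.5341e-5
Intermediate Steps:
1/(L - 14396) = 1/(36451 - 14396) = 1/22055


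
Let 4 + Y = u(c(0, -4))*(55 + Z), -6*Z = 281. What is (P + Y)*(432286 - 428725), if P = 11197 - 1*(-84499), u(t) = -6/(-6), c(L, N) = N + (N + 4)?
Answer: 681576587/2 ≈ 3.4079e+8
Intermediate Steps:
Z = -281/6 (Z = -1/6*281 = -281/6 ≈ -46.833)
c(L, N) = 4 + 2*N (c(L, N) = N + (4 + N) = 4 + 2*N)
u(t) = 1 (u(t) = -6*(-1/6) = 1)
P = 95696 (P = 11197 + 84499 = 95696)
Y = 25/6 (Y = -4 + 1*(55 - 281/6) = -4 + 1*(49/6) = -4 + 49/6 = 25/6 ≈ 4.1667)
(P + Y)*(432286 - 428725) = (95696 + 25/6)*(432286 - 428725) = (574201/6)*3561 = 681576587/2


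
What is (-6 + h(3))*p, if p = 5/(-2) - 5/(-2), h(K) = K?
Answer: 0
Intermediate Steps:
p = 0 (p = 5*(-½) - 5*(-½) = -5/2 + 5/2 = 0)
(-6 + h(3))*p = (-6 + 3)*0 = -3*0 = 0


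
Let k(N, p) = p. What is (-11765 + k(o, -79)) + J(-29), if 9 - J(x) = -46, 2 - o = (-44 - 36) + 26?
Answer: -11789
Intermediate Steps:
o = 56 (o = 2 - ((-44 - 36) + 26) = 2 - (-80 + 26) = 2 - 1*(-54) = 2 + 54 = 56)
J(x) = 55 (J(x) = 9 - 1*(-46) = 9 + 46 = 55)
(-11765 + k(o, -79)) + J(-29) = (-11765 - 79) + 55 = -11844 + 55 = -11789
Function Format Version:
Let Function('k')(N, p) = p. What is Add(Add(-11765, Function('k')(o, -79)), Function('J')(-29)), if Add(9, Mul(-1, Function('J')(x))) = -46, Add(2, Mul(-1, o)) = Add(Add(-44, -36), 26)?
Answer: -11789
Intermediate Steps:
o = 56 (o = Add(2, Mul(-1, Add(Add(-44, -36), 26))) = Add(2, Mul(-1, Add(-80, 26))) = Add(2, Mul(-1, -54)) = Add(2, 54) = 56)
Function('J')(x) = 55 (Function('J')(x) = Add(9, Mul(-1, -46)) = Add(9, 46) = 55)
Add(Add(-11765, Function('k')(o, -79)), Function('J')(-29)) = Add(Add(-11765, -79), 55) = Add(-11844, 55) = -11789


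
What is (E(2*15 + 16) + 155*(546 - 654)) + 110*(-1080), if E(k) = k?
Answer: -135494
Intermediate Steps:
(E(2*15 + 16) + 155*(546 - 654)) + 110*(-1080) = ((2*15 + 16) + 155*(546 - 654)) + 110*(-1080) = ((30 + 16) + 155*(-108)) - 118800 = (46 - 16740) - 118800 = -16694 - 118800 = -135494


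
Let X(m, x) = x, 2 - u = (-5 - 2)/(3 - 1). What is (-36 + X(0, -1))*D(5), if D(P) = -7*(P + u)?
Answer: 5439/2 ≈ 2719.5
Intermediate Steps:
u = 11/2 (u = 2 - (-5 - 2)/(3 - 1) = 2 - (-7)/2 = 2 - 1*(-7/2) = 2 + 7/2 = 11/2 ≈ 5.5000)
D(P) = -77/2 - 7*P (D(P) = -7*(P + 11/2) = -7*(11/2 + P) = -77/2 - 7*P)
(-36 + X(0, -1))*D(5) = (-36 - 1)*(-77/2 - 7*5) = -37*(-77/2 - 35) = -37*(-147/2) = 5439/2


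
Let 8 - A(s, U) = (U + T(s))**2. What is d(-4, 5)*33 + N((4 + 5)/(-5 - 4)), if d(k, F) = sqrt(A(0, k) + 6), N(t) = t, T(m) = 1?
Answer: -1 + 33*sqrt(5) ≈ 72.790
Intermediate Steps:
A(s, U) = 8 - (1 + U)**2 (A(s, U) = 8 - (U + 1)**2 = 8 - (1 + U)**2)
d(k, F) = sqrt(14 - (1 + k)**2) (d(k, F) = sqrt((8 - (1 + k)**2) + 6) = sqrt(14 - (1 + k)**2))
d(-4, 5)*33 + N((4 + 5)/(-5 - 4)) = sqrt(14 - (1 - 4)**2)*33 + (4 + 5)/(-5 - 4) = sqrt(14 - 1*(-3)**2)*33 + 9/(-9) = sqrt(14 - 1*9)*33 + 9*(-1/9) = sqrt(14 - 9)*33 - 1 = sqrt(5)*33 - 1 = 33*sqrt(5) - 1 = -1 + 33*sqrt(5)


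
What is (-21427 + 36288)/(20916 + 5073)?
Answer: 14861/25989 ≈ 0.57182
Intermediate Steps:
(-21427 + 36288)/(20916 + 5073) = 14861/25989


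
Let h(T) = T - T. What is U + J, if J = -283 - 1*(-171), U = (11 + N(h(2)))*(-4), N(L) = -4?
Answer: -140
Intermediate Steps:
h(T) = 0
U = -28 (U = (11 - 4)*(-4) = 7*(-4) = -28)
J = -112 (J = -283 + 171 = -112)
U + J = -28 - 112 = -140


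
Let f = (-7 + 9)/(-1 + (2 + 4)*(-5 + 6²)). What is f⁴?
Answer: 16/1171350625 ≈ 1.3659e-8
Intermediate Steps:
f = 2/185 (f = 2/(-1 + 6*(-5 + 36)) = 2/(-1 + 6*31) = 2/(-1 + 186) = 2/185 ≈ 0.010811)
f⁴ = (2/185)⁴ = 16/1171350625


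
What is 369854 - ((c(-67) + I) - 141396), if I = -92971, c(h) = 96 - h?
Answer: 604058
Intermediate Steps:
369854 - ((c(-67) + I) - 141396) = 369854 - (((96 - 1*(-67)) - 92971) - 141396) = 369854 - (((96 + 67) - 92971) - 141396) = 369854 - ((163 - 92971) - 141396) = 369854 - (-92808 - 141396) = 369854 - 1*(-234204) = 369854 + 234204 = 604058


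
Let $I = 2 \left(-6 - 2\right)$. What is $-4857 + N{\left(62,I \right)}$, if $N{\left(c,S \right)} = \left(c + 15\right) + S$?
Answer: $-4796$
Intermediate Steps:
$I = -16$ ($I = 2 \left(-6 - 2\right) = 2 \left(-8\right) = -16$)
$N{\left(c,S \right)} = 15 + S + c$ ($N{\left(c,S \right)} = \left(15 + c\right) + S = 15 + S + c$)
$-4857 + N{\left(62,I \right)} = -4857 + \left(15 - 16 + 62\right) = -4857 + 61 = -4796$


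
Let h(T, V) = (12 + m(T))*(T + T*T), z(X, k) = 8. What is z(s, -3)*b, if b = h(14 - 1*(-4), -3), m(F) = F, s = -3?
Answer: 82080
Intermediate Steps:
h(T, V) = (12 + T)*(T + T²) (h(T, V) = (12 + T)*(T + T*T) = (12 + T)*(T + T²))
b = 10260 (b = (14 - 1*(-4))*(12 + (14 - 1*(-4))² + 13*(14 - 1*(-4))) = (14 + 4)*(12 + (14 + 4)² + 13*(14 + 4)) = 18*(12 + 18² + 13*18) = 18*(12 + 324 + 234) = 18*570 = 10260)
z(s, -3)*b = 8*10260 = 82080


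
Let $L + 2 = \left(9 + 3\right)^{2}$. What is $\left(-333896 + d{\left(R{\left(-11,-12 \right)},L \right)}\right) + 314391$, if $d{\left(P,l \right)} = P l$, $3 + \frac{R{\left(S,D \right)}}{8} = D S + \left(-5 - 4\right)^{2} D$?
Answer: $-977153$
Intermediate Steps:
$L = 142$ ($L = -2 + \left(9 + 3\right)^{2} = -2 + 12^{2} = -2 + 144 = 142$)
$R{\left(S,D \right)} = -24 + 648 D + 8 D S$ ($R{\left(S,D \right)} = -24 + 8 \left(D S + \left(-5 - 4\right)^{2} D\right) = -24 + 8 \left(D S + \left(-9\right)^{2} D\right) = -24 + 8 \left(D S + 81 D\right) = -24 + 8 \left(81 D + D S\right) = -24 + \left(648 D + 8 D S\right) = -24 + 648 D + 8 D S$)
$\left(-333896 + d{\left(R{\left(-11,-12 \right)},L \right)}\right) + 314391 = \left(-333896 + \left(-24 + 648 \left(-12\right) + 8 \left(-12\right) \left(-11\right)\right) 142\right) + 314391 = \left(-333896 + \left(-24 - 7776 + 1056\right) 142\right) + 314391 = \left(-333896 - 957648\right) + 314391 = -1291544 + 314391 = -977153$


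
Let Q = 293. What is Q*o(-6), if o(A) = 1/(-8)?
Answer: -293/8 ≈ -36.625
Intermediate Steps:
o(A) = -1/8
Q*o(-6) = 293*(-1/8) = -293/8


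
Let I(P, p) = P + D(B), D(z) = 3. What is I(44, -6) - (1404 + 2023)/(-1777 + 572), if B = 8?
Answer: 60062/1205 ≈ 49.844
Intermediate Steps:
I(P, p) = 3 + P (I(P, p) = P + 3 = 3 + P)
I(44, -6) - (1404 + 2023)/(-1777 + 572) = (3 + 44) - (1404 + 2023)/(-1777 + 572) = 47 - 3427/(-1205) = 47 - 3427*(-1)/1205 = 47 - 1*(-3427/1205) = 47 + 3427/1205 = 60062/1205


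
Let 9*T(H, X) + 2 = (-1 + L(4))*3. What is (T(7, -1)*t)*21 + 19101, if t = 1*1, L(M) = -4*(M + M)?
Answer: 56596/3 ≈ 18865.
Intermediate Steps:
L(M) = -8*M
t = 1
T(H, X) = -101/9 (T(H, X) = -2/9 + ((-1 - 8*4)*3)/9 = -2/9 + ((-1 - 32)*3)/9 = -2/9 + (-33*3)/9 = -2/9 + (⅑)*(-99) = -2/9 - 11 = -101/9)
(T(7, -1)*t)*21 + 19101 = -101/9*1*21 + 19101 = -101/9*21 + 19101 = -707/3 + 19101 = 56596/3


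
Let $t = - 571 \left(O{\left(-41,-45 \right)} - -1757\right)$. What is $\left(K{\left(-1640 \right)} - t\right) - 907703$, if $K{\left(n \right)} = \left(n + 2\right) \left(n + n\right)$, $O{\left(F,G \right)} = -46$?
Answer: $5441918$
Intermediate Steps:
$K{\left(n \right)} = 2 n \left(2 + n\right)$ ($K{\left(n \right)} = \left(2 + n\right) 2 n = 2 n \left(2 + n\right)$)
$t = -976981$ ($t = - 571 \left(-46 - -1757\right) = - 571 \left(-46 + 1757\right) = \left(-571\right) 1711 = -976981$)
$\left(K{\left(-1640 \right)} - t\right) - 907703 = \left(2 \left(-1640\right) \left(2 - 1640\right) - -976981\right) - 907703 = \left(2 \left(-1640\right) \left(-1638\right) + 976981\right) - 907703 = \left(5372640 + 976981\right) - 907703 = 6349621 - 907703 = 5441918$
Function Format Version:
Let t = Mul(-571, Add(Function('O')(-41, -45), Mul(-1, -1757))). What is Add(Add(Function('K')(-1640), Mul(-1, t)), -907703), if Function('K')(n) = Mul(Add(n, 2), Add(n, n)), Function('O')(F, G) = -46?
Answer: 5441918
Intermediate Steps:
Function('K')(n) = Mul(2, n, Add(2, n)) (Function('K')(n) = Mul(Add(2, n), Mul(2, n)) = Mul(2, n, Add(2, n)))
t = -976981 (t = Mul(-571, Add(-46, Mul(-1, -1757))) = Mul(-571, Add(-46, 1757)) = Mul(-571, 1711) = -976981)
Add(Add(Function('K')(-1640), Mul(-1, t)), -907703) = Add(Add(Mul(2, -1640, Add(2, -1640)), Mul(-1, -976981)), -907703) = Add(Add(Mul(2, -1640, -1638), 976981), -907703) = Add(Add(5372640, 976981), -907703) = Add(6349621, -907703) = 5441918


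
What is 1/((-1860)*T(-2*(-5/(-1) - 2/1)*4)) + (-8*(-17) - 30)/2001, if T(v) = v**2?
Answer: 37854053/714597120 ≈ 0.052973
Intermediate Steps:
1/((-1860)*T(-2*(-5/(-1) - 2/1)*4)) + (-8*(-17) - 30)/2001 = 1/((-1860)*((-2*(-5/(-1) - 2/1)*4)**2)) + (-8*(-17) - 30)/2001 = -1/(64*(-5*(-1) - 2*1)**2)/1860 + (136 - 30)*(1/2001) = -1/(64*(5 - 2)**2)/1860 + 106*(1/2001) = -1/(1860*((-2*3*4)**2)) + 106/2001 = -1/(1860*((-6*4)**2)) + 106/2001 = -1/(1860*((-24)**2)) + 106/2001 = -1/1860/576 + 106/2001 = -1/1860*1/576 + 106/2001 = -1/1071360 + 106/2001 = 37854053/714597120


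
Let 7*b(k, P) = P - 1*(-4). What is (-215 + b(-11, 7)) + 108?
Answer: -738/7 ≈ -105.43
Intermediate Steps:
b(k, P) = 4/7 + P/7 (b(k, P) = (P - 1*(-4))/7 = (P + 4)/7 = (4 + P)/7 = 4/7 + P/7)
(-215 + b(-11, 7)) + 108 = (-215 + (4/7 + (⅐)*7)) + 108 = (-215 + (4/7 + 1)) + 108 = (-215 + 11/7) + 108 = -1494/7 + 108 = -738/7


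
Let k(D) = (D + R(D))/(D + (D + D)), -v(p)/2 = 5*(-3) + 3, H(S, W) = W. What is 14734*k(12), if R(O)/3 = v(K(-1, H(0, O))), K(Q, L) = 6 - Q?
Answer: 103138/3 ≈ 34379.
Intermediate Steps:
v(p) = 24 (v(p) = -2*(5*(-3) + 3) = -2*(-15 + 3) = -2*(-12) = 24)
R(O) = 72 (R(O) = 3*24 = 72)
k(D) = (72 + D)/(3*D) (k(D) = (D + 72)/(D + (D + D)) = (72 + D)/(D + 2*D) = (72 + D)/((3*D)) = (72 + D)*(1/(3*D)) = (72 + D)/(3*D))
14734*k(12) = 14734*((⅓)*(72 + 12)/12) = 14734*((⅓)*(1/12)*84) = 14734*(7/3) = 103138/3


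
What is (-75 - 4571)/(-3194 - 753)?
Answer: 4646/3947 ≈ 1.1771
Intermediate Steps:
(-75 - 4571)/(-3194 - 753) = -4646/(-3947) = -4646*(-1/3947) = 4646/3947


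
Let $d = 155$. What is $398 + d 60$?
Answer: $9698$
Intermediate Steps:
$398 + d 60 = 398 + 155 \cdot 60 = 398 + 9300 = 9698$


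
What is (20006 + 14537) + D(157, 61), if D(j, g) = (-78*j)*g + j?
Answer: -712306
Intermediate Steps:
D(j, g) = j - 78*g*j (D(j, g) = -78*g*j + j = j - 78*g*j)
(20006 + 14537) + D(157, 61) = (20006 + 14537) + 157*(1 - 78*61) = 34543 + 157*(1 - 4758) = 34543 + 157*(-4757) = 34543 - 746849 = -712306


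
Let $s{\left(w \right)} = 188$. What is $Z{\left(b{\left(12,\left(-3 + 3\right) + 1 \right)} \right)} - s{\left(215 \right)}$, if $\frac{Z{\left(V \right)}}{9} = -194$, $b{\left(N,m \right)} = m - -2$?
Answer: $-1934$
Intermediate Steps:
$b{\left(N,m \right)} = 2 + m$ ($b{\left(N,m \right)} = m + 2 = 2 + m$)
$Z{\left(V \right)} = -1746$ ($Z{\left(V \right)} = 9 \left(-194\right) = -1746$)
$Z{\left(b{\left(12,\left(-3 + 3\right) + 1 \right)} \right)} - s{\left(215 \right)} = -1746 - 188 = -1934$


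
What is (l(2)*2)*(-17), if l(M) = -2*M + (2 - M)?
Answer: 136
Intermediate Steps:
l(M) = 2 - 3*M
(l(2)*2)*(-17) = ((2 - 3*2)*2)*(-17) = ((2 - 6)*2)*(-17) = -4*2*(-17) = -8*(-17) = 136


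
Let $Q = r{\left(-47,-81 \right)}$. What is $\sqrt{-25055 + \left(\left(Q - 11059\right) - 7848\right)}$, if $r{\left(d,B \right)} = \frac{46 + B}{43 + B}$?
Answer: $\frac{i \sqrt{63479798}}{38} \approx 209.67 i$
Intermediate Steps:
$r{\left(d,B \right)} = \frac{46 + B}{43 + B}$
$Q = \frac{35}{38}$ ($Q = \frac{46 - 81}{43 - 81} = \frac{1}{-38} \left(-35\right) = \left(- \frac{1}{38}\right) \left(-35\right) = \frac{35}{38} \approx 0.92105$)
$\sqrt{-25055 + \left(\left(Q - 11059\right) - 7848\right)} = \sqrt{-25055 + \left(\left(\frac{35}{38} - 11059\right) - 7848\right)} = \sqrt{-25055 - \frac{718431}{38}} = \sqrt{- \frac{1670521}{38}} = \frac{i \sqrt{63479798}}{38}$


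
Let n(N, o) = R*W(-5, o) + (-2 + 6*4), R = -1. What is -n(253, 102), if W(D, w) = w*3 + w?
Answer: 386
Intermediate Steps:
W(D, w) = 4*w (W(D, w) = 3*w + w = 4*w)
n(N, o) = 22 - 4*o (n(N, o) = -4*o + (-2 + 6*4) = -4*o + (-2 + 24) = -4*o + 22 = 22 - 4*o)
-n(253, 102) = -(22 - 4*102) = -(22 - 408) = -1*(-386) = 386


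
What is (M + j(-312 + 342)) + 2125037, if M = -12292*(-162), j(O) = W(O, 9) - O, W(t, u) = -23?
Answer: 4116288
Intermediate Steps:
j(O) = -23 - O
M = 1991304
(M + j(-312 + 342)) + 2125037 = (1991304 + (-23 - (-312 + 342))) + 2125037 = (1991304 + (-23 - 1*30)) + 2125037 = (1991304 + (-23 - 30)) + 2125037 = (1991304 - 53) + 2125037 = 1991251 + 2125037 = 4116288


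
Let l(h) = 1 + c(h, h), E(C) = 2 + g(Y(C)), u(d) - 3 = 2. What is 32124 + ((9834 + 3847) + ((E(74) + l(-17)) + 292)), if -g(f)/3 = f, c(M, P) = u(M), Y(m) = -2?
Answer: 46111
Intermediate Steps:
u(d) = 5 (u(d) = 3 + 2 = 5)
c(M, P) = 5
g(f) = -3*f
E(C) = 8 (E(C) = 2 - 3*(-2) = 2 + 6 = 8)
l(h) = 6 (l(h) = 1 + 5 = 6)
32124 + ((9834 + 3847) + ((E(74) + l(-17)) + 292)) = 32124 + ((9834 + 3847) + ((8 + 6) + 292)) = 32124 + (13681 + (14 + 292)) = 32124 + (13681 + 306) = 32124 + 13987 = 46111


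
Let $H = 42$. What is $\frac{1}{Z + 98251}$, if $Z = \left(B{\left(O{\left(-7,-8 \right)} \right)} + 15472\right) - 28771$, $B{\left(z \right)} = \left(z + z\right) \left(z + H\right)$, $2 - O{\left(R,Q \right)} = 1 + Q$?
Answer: $\frac{1}{85870} \approx 1.1646 \cdot 10^{-5}$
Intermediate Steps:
$O{\left(R,Q \right)} = 1 - Q$ ($O{\left(R,Q \right)} = 2 - \left(1 + Q\right) = 1 - Q$)
$B{\left(z \right)} = 2 z \left(42 + z\right)$ ($B{\left(z \right)} = \left(z + z\right) \left(z + 42\right) = 2 z \left(42 + z\right)$)
$Z = -12381$ ($Z = \left(2 \left(1 - -8\right) \left(42 + \left(1 - -8\right)\right) + 15472\right) - 28771 = \left(2 \left(1 + 8\right) \left(42 + \left(1 + 8\right)\right) + 15472\right) - 28771 = \left(2 \cdot 9 \left(42 + 9\right) + 15472\right) - 28771 = \left(2 \cdot 9 \cdot 51 + 15472\right) - 28771 = \left(918 + 15472\right) - 28771 = 16390 - 28771 = -12381$)
$\frac{1}{Z + 98251} = \frac{1}{-12381 + 98251} = \frac{1}{85870}$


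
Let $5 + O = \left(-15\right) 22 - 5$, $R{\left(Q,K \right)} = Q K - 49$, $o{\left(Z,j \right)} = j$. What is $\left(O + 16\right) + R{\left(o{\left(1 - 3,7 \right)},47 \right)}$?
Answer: $-44$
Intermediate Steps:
$R{\left(Q,K \right)} = -49 + K Q$ ($R{\left(Q,K \right)} = K Q - 49 = -49 + K Q$)
$O = -340$ ($O = -5 - 335 = -340$)
$\left(O + 16\right) + R{\left(o{\left(1 - 3,7 \right)},47 \right)} = \left(-340 + 16\right) + \left(-49 + 47 \cdot 7\right) = -324 + \left(-49 + 329\right) = -324 + 280 = -44$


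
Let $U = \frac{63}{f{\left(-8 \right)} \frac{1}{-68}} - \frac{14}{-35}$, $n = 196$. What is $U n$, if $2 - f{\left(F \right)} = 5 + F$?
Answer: $- \frac{839272}{5} \approx -1.6785 \cdot 10^{5}$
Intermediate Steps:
$f{\left(F \right)} = -3 - F$ ($f{\left(F \right)} = 2 - \left(5 + F\right) = -3 - F$)
$U = - \frac{4282}{5}$ ($U = \frac{63}{\left(-3 - -8\right) \frac{1}{-68}} - \frac{14}{-35} = \frac{63}{\left(-3 + 8\right) \left(- \frac{1}{68}\right)} - - \frac{2}{5} = \frac{63}{5 \left(- \frac{1}{68}\right)} + \frac{2}{5} = \frac{63}{- \frac{5}{68}} + \frac{2}{5} = 63 \left(- \frac{68}{5}\right) + \frac{2}{5} = - \frac{4284}{5} + \frac{2}{5} = - \frac{4282}{5} \approx -856.4$)
$U n = \left(- \frac{4282}{5}\right) 196 = - \frac{839272}{5}$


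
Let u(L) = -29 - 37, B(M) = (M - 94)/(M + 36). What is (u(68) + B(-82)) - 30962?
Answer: -713556/23 ≈ -31024.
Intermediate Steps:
B(M) = (-94 + M)/(36 + M)
u(L) = -66
(u(68) + B(-82)) - 30962 = (-66 + (-94 - 82)/(36 - 82)) - 30962 = (-66 - 176/(-46)) - 30962 = (-66 - 1/46*(-176)) - 30962 = (-66 + 88/23) - 30962 = -1430/23 - 30962 = -713556/23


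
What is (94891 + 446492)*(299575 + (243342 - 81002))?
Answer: 250072928445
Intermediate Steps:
(94891 + 446492)*(299575 + (243342 - 81002)) = 541383*(299575 + 162340) = 541383*461915 = 250072928445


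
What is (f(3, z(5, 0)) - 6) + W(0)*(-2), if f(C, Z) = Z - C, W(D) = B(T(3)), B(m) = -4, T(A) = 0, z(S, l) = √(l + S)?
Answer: -1 + √5 ≈ 1.2361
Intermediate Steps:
z(S, l) = √(S + l)
W(D) = -4
(f(3, z(5, 0)) - 6) + W(0)*(-2) = ((√(5 + 0) - 1*3) - 6) - 4*(-2) = ((√5 - 3) - 6) + 8 = ((-3 + √5) - 6) + 8 = (-9 + √5) + 8 = -1 + √5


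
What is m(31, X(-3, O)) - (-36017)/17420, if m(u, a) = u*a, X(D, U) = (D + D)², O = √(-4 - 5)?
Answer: 19476737/17420 ≈ 1118.1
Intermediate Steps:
O = 3*I (O = √(-9) = 3*I ≈ 3.0*I)
X(D, U) = 4*D² (X(D, U) = (2*D)² = 4*D²)
m(u, a) = a*u
m(31, X(-3, O)) - (-36017)/17420 = (4*(-3)²)*31 - (-36017)/17420 = (4*9)*31 - (-36017)/17420 = 36*31 - 1*(-36017/17420) = 1116 + 36017/17420 = 19476737/17420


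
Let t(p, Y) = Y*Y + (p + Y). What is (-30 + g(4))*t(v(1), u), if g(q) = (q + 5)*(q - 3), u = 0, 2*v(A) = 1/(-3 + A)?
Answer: 21/4 ≈ 5.2500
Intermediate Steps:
v(A) = 1/(2*(-3 + A))
g(q) = (-3 + q)*(5 + q) (g(q) = (5 + q)*(-3 + q) = (-3 + q)*(5 + q))
t(p, Y) = Y + p + Y² (t(p, Y) = Y² + (Y + p) = Y + p + Y²)
(-30 + g(4))*t(v(1), u) = (-30 + (-15 + 4² + 2*4))*(0 + 1/(2*(-3 + 1)) + 0²) = (-30 + (-15 + 16 + 8))*(0 + (½)/(-2) + 0) = (-30 + 9)*(0 + (½)*(-½) + 0) = -21*(0 - ¼ + 0) = -21*(-¼) = 21/4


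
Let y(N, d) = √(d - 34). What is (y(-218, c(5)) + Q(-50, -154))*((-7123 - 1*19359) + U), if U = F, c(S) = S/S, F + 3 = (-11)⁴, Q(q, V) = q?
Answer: 592200 - 11844*I*√33 ≈ 5.922e+5 - 68039.0*I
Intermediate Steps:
F = 14638 (F = -3 + (-11)⁴ = -3 + 14641 = 14638)
c(S) = 1
y(N, d) = √(-34 + d)
U = 14638
(y(-218, c(5)) + Q(-50, -154))*((-7123 - 1*19359) + U) = (√(-34 + 1) - 50)*((-7123 - 1*19359) + 14638) = (√(-33) - 50)*((-7123 - 19359) + 14638) = (I*√33 - 50)*(-26482 + 14638) = (-50 + I*√33)*(-11844) = 592200 - 11844*I*√33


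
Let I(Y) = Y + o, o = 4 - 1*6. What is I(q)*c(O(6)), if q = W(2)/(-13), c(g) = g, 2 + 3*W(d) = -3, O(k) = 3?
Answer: -73/13 ≈ -5.6154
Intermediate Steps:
o = -2 (o = 4 - 6 = -2)
W(d) = -5/3 (W(d) = -2/3 + (1/3)*(-3) = -2/3 - 1 = -5/3)
q = 5/39 (q = -5/3/(-13) = -5/3*(-1/13) = 5/39 ≈ 0.12821)
I(Y) = -2 + Y (I(Y) = Y - 2 = -2 + Y)
I(q)*c(O(6)) = (-2 + 5/39)*3 = -73/39*3 = -73/13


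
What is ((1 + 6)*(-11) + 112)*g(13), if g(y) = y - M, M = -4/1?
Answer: 595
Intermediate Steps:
M = -4 (M = -4*1 = -4)
g(y) = 4 + y (g(y) = y - 1*(-4) = y + 4 = 4 + y)
((1 + 6)*(-11) + 112)*g(13) = ((1 + 6)*(-11) + 112)*(4 + 13) = (7*(-11) + 112)*17 = (-77 + 112)*17 = 35*17 = 595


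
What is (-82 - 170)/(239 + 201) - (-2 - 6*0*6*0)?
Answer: 157/110 ≈ 1.4273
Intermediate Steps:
(-82 - 170)/(239 + 201) - (-2 - 6*0*6*0) = -252/440 - (-2 - 0*0) = -252*1/440 - (-2 - 6*0) = -63/110 - (-2 + 0) = -63/110 - 1*(-2) = -63/110 + 2 = 157/110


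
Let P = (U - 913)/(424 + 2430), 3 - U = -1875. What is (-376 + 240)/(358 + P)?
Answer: -388144/1022697 ≈ -0.37953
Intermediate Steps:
U = 1878 (U = 3 - 1*(-1875) = 3 + 1875 = 1878)
P = 965/2854 (P = (1878 - 913)/(424 + 2430) = 965/2854 ≈ 0.33812)
(-376 + 240)/(358 + P) = (-376 + 240)/(358 + 965/2854) = -136/1022697/2854 = -136*2854/1022697 = -388144/1022697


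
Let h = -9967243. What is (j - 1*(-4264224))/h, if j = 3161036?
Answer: -7425260/9967243 ≈ -0.74497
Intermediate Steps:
(j - 1*(-4264224))/h = (3161036 - 1*(-4264224))/(-9967243) = (3161036 + 4264224)*(-1/9967243) = 7425260*(-1/9967243) = -7425260/9967243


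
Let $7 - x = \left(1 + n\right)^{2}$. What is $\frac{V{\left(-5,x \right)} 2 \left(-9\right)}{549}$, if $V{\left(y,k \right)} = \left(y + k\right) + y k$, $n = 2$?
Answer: $- \frac{6}{61} \approx -0.098361$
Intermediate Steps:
$x = -2$ ($x = 7 - \left(1 + 2\right)^{2} = 7 - 3^{2} = 7 - 9 = -2$)
$V{\left(y,k \right)} = k + y + k y$ ($V{\left(y,k \right)} = \left(k + y\right) + k y = k + y + k y$)
$\frac{V{\left(-5,x \right)} 2 \left(-9\right)}{549} = \frac{\left(-2 - 5 - -10\right) 2 \left(-9\right)}{549} = \left(-2 - 5 + 10\right) 2 \left(-9\right) \frac{1}{549} = 3 \cdot 2 \left(-9\right) \frac{1}{549} = 6 \left(-9\right) \frac{1}{549} = \left(-54\right) \frac{1}{549} = - \frac{6}{61}$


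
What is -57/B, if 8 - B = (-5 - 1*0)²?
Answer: 57/17 ≈ 3.3529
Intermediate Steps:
B = -17 (B = 8 - (-5 - 1*0)² = 8 - (-5 + 0)² = 8 - 1*(-5)² = 8 - 1*25 = 8 - 25 = -17)
-57/B = -57/(-17) = -57*(-1/17) = 57/17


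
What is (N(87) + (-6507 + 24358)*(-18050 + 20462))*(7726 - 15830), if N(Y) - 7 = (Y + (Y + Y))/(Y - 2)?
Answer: -29659123547104/85 ≈ -3.4893e+11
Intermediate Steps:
N(Y) = 7 + 3*Y/(-2 + Y) (N(Y) = 7 + (Y + (Y + Y))/(Y - 2) = 7 + (Y + 2*Y)/(-2 + Y) = 7 + (3*Y)/(-2 + Y) = 7 + 3*Y/(-2 + Y))
(N(87) + (-6507 + 24358)*(-18050 + 20462))*(7726 - 15830) = (2*(-7 + 5*87)/(-2 + 87) + (-6507 + 24358)*(-18050 + 20462))*(7726 - 15830) = (2*(-7 + 435)/85 + 17851*2412)*(-8104) = (2*(1/85)*428 + 43056612)*(-8104) = (856/85 + 43056612)*(-8104) = (3659812876/85)*(-8104) = -29659123547104/85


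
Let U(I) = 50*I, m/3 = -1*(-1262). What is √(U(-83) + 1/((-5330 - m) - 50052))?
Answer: I*√491094402/344 ≈ 64.421*I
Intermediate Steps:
m = 3786 (m = 3*(-1*(-1262)) = 3*1262 = 3786)
√(U(-83) + 1/((-5330 - m) - 50052)) = √(50*(-83) + 1/((-5330 - 1*3786) - 50052)) = √(-4150 + 1/((-5330 - 3786) - 50052)) = √(-4150 + 1/(-9116 - 50052)) = √(-4150 + 1/(-59168)) = √(-4150 - 1/59168) = √(-245547201/59168) = I*√491094402/344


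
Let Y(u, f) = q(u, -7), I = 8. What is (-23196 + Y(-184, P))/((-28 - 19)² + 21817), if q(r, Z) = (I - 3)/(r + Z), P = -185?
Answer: -4430441/4588966 ≈ -0.96546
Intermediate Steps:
q(r, Z) = 5/(Z + r) (q(r, Z) = (8 - 3)/(r + Z) = 5/(Z + r))
Y(u, f) = 5/(-7 + u)
(-23196 + Y(-184, P))/((-28 - 19)² + 21817) = (-23196 + 5/(-7 - 184))/((-28 - 19)² + 21817) = (-23196 + 5/(-191))/((-47)² + 21817) = (-23196 + 5*(-1/191))/(2209 + 21817) = (-23196 - 5/191)/24026 = -4430441/191*1/24026 = -4430441/4588966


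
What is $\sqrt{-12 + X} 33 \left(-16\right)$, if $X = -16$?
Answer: $- 1056 i \sqrt{7} \approx - 2793.9 i$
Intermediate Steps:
$\sqrt{-12 + X} 33 \left(-16\right) = \sqrt{-12 - 16} \cdot 33 \left(-16\right) = \sqrt{-28} \cdot 33 \left(-16\right) = 2 i \sqrt{7} \cdot 33 \left(-16\right) = 66 i \sqrt{7} \left(-16\right) = - 1056 i \sqrt{7}$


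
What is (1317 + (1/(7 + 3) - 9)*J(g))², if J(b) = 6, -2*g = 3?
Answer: 39917124/25 ≈ 1.5967e+6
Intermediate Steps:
g = -3/2 (g = -½*3 = -3/2 ≈ -1.5000)
(1317 + (1/(7 + 3) - 9)*J(g))² = (1317 + (1/(7 + 3) - 9)*6)² = (1317 + (1/10 - 9)*6)² = (1317 + (⅒ - 9)*6)² = (1317 - 89/10*6)² = (1317 - 267/5)² = (6318/5)² = 39917124/25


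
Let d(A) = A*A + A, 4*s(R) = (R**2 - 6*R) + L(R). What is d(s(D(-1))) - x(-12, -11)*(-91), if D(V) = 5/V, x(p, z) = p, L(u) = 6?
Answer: -13507/16 ≈ -844.19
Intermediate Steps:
s(R) = 3/2 - 3*R/2 + R**2/4 (s(R) = ((R**2 - 6*R) + 6)/4 = (6 + R**2 - 6*R)/4 = 3/2 - 3*R/2 + R**2/4)
d(A) = A + A**2 (d(A) = A**2 + A = A + A**2)
d(s(D(-1))) - x(-12, -11)*(-91) = (3/2 - 15/(2*(-1)) + (5/(-1))**2/4)*(1 + (3/2 - 15/(2*(-1)) + (5/(-1))**2/4)) - (-12)*(-91) = (3/2 - 15*(-1)/2 + (5*(-1))**2/4)*(1 + (3/2 - 15*(-1)/2 + (5*(-1))**2/4)) - 1*1092 = (3/2 - 3/2*(-5) + (1/4)*(-5)**2)*(1 + (3/2 - 3/2*(-5) + (1/4)*(-5)**2)) - 1092 = (3/2 + 15/2 + (1/4)*25)*(1 + (3/2 + 15/2 + (1/4)*25)) - 1092 = (3/2 + 15/2 + 25/4)*(1 + (3/2 + 15/2 + 25/4)) - 1092 = 61*(1 + 61/4)/4 - 1092 = (61/4)*(65/4) - 1092 = 3965/16 - 1092 = -13507/16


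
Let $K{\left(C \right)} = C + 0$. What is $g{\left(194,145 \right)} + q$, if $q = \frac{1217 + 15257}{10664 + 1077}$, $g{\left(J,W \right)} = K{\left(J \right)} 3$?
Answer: $\frac{6849736}{11741} \approx 583.4$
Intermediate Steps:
$K{\left(C \right)} = C$
$g{\left(J,W \right)} = 3 J$ ($g{\left(J,W \right)} = J 3 = 3 J$)
$q = \frac{16474}{11741} \approx 1.4031$
$g{\left(194,145 \right)} + q = 3 \cdot 194 + \frac{16474}{11741} = 582 + \frac{16474}{11741} = \frac{6849736}{11741}$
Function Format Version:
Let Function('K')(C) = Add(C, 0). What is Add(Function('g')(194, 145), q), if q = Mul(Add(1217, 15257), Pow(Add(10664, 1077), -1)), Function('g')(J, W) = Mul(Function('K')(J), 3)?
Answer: Rational(6849736, 11741) ≈ 583.40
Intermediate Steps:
Function('K')(C) = C
Function('g')(J, W) = Mul(3, J) (Function('g')(J, W) = Mul(J, 3) = Mul(3, J))
q = Rational(16474, 11741) (q = Mul(16474, Pow(11741, -1)) = Mul(16474, Rational(1, 11741)) = Rational(16474, 11741) ≈ 1.4031)
Add(Function('g')(194, 145), q) = Add(Mul(3, 194), Rational(16474, 11741)) = Add(582, Rational(16474, 11741)) = Rational(6849736, 11741)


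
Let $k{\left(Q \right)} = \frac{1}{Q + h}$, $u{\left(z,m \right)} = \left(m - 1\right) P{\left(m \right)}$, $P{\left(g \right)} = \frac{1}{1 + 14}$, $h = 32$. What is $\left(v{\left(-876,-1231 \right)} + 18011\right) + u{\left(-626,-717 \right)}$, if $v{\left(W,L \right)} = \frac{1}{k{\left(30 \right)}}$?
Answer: $\frac{270377}{15} \approx 18025.0$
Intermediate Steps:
$P{\left(g \right)} = \frac{1}{15}$
$u{\left(z,m \right)} = - \frac{1}{15} + \frac{m}{15}$ ($u{\left(z,m \right)} = \left(m - 1\right) \frac{1}{15} = \left(-1 + m\right) \frac{1}{15} = - \frac{1}{15} + \frac{m}{15}$)
$k{\left(Q \right)} = \frac{1}{32 + Q}$ ($k{\left(Q \right)} = \frac{1}{Q + 32} = \frac{1}{32 + Q}$)
$v{\left(W,L \right)} = 62$ ($v{\left(W,L \right)} = \frac{1}{\frac{1}{32 + 30}} = \frac{1}{\frac{1}{62}} = 62$)
$\left(v{\left(-876,-1231 \right)} + 18011\right) + u{\left(-626,-717 \right)} = \left(62 + 18011\right) + \left(- \frac{1}{15} + \frac{1}{15} \left(-717\right)\right) = 18073 - \frac{718}{15} = \frac{270377}{15}$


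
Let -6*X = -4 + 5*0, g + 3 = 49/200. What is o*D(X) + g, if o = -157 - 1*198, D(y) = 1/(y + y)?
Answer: -53801/200 ≈ -269.00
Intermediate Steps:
g = -551/200 (g = -3 + 49/200 = -551/200 ≈ -2.7550)
X = ⅔ (X = -(-4 + 5*0)/6 = -(-4 + 0)/6 = -⅙*(-4) = ⅔ ≈ 0.66667)
D(y) = 1/(2*y)
o = -355 (o = -157 - 198 = -355)
o*D(X) + g = -355/(2*⅔) - 551/200 = -355*3/(2*2) - 551/200 = -355*¾ - 551/200 = -1065/4 - 551/200 = -53801/200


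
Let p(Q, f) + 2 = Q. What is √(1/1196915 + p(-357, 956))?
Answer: 2*I*√128576344871715/1196915 ≈ 18.947*I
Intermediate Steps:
p(Q, f) = -2 + Q
√(1/1196915 + p(-357, 956)) = √(1/1196915 + (-2 - 357)) = √(1/1196915 - 359) = √(-429692484/1196915) = 2*I*√128576344871715/1196915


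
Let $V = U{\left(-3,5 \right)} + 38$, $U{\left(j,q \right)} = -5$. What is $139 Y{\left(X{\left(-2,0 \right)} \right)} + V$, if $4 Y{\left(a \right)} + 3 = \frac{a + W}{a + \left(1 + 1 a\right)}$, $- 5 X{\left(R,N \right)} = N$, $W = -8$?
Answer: $- \frac{1397}{4} \approx -349.25$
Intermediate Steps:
$X{\left(R,N \right)} = - \frac{N}{5}$
$Y{\left(a \right)} = - \frac{3}{4} + \frac{-8 + a}{4 \left(1 + 2 a\right)}$ ($Y{\left(a \right)} = - \frac{3}{4} + \frac{\left(a - 8\right) \frac{1}{a + \left(1 + 1 a\right)}}{4} = - \frac{3}{4} + \frac{\left(-8 + a\right) \frac{1}{a + \left(1 + a\right)}}{4} = - \frac{3}{4} + \frac{\left(-8 + a\right) \frac{1}{1 + 2 a}}{4} = - \frac{3}{4} + \frac{\frac{1}{1 + 2 a} \left(-8 + a\right)}{4} = - \frac{3}{4} + \frac{-8 + a}{4 \left(1 + 2 a\right)}$)
$V = 33$ ($V = -5 + 38 = 33$)
$139 Y{\left(X{\left(-2,0 \right)} \right)} + V = 139 \frac{-11 - 5 \left(\left(- \frac{1}{5}\right) 0\right)}{4 \left(1 + 2 \left(\left(- \frac{1}{5}\right) 0\right)\right)} + 33 = 139 \frac{-11 - 0}{4 \left(1 + 2 \cdot 0\right)} + 33 = 139 \frac{-11 + 0}{4 \left(1 + 0\right)} + 33 = 139 \cdot \frac{1}{4} \cdot 1^{-1} \left(-11\right) + 33 = 139 \cdot \frac{1}{4} \cdot 1 \left(-11\right) + 33 = 139 \left(- \frac{11}{4}\right) + 33 = - \frac{1529}{4} + 33 = - \frac{1397}{4}$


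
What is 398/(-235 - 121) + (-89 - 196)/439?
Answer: -138091/78142 ≈ -1.7672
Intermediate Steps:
398/(-235 - 121) + (-89 - 196)/439 = 398/(-356) - 285*1/439 = 398*(-1/356) - 285/439 = -199/178 - 285/439 = -138091/78142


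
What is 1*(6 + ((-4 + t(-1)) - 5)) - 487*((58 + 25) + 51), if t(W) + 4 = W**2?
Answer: -65264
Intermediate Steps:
t(W) = -4 + W**2
1*(6 + ((-4 + t(-1)) - 5)) - 487*((58 + 25) + 51) = 1*(6 + ((-4 + (-4 + (-1)**2)) - 5)) - 487*((58 + 25) + 51) = 1*(6 + ((-4 + (-4 + 1)) - 5)) - 487*(83 + 51) = 1*(6 + ((-4 - 3) - 5)) - 487*134 = 1*(6 + (-7 - 5)) - 65258 = 1*(6 - 12) - 65258 = 1*(-6) - 65258 = -6 - 65258 = -65264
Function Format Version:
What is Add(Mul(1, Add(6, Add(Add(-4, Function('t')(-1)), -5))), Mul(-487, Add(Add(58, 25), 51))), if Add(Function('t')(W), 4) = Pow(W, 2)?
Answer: -65264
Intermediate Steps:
Function('t')(W) = Add(-4, Pow(W, 2))
Add(Mul(1, Add(6, Add(Add(-4, Function('t')(-1)), -5))), Mul(-487, Add(Add(58, 25), 51))) = Add(Mul(1, Add(6, Add(Add(-4, Add(-4, Pow(-1, 2))), -5))), Mul(-487, Add(Add(58, 25), 51))) = Add(Mul(1, Add(6, Add(Add(-4, Add(-4, 1)), -5))), Mul(-487, Add(83, 51))) = Add(Mul(1, Add(6, Add(Add(-4, -3), -5))), Mul(-487, 134)) = Add(Mul(1, Add(6, Add(-7, -5))), -65258) = Add(Mul(1, Add(6, -12)), -65258) = Add(Mul(1, -6), -65258) = Add(-6, -65258) = -65264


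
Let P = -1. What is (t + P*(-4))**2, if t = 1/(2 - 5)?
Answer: 121/9 ≈ 13.444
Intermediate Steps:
t = -1/3 (t = 1/(-3) = -1/3 ≈ -0.33333)
(t + P*(-4))**2 = (-1/3 - 1*(-4))**2 = (-1/3 + 4)**2 = (11/3)**2 = 121/9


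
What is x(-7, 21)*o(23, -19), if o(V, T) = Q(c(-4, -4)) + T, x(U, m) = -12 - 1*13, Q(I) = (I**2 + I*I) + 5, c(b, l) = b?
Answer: -450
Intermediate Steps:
Q(I) = 5 + 2*I**2 (Q(I) = (I**2 + I**2) + 5 = 2*I**2 + 5 = 5 + 2*I**2)
x(U, m) = -25 (x(U, m) = -12 - 13 = -25)
o(V, T) = 37 + T (o(V, T) = (5 + 2*(-4)**2) + T = (5 + 2*16) + T = (5 + 32) + T = 37 + T)
x(-7, 21)*o(23, -19) = -25*(37 - 19) = -25*18 = -450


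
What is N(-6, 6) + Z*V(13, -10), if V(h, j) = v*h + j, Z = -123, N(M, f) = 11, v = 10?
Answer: -14749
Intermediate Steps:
V(h, j) = j + 10*h (V(h, j) = 10*h + j = j + 10*h)
N(-6, 6) + Z*V(13, -10) = 11 - 123*(-10 + 10*13) = 11 - 123*(-10 + 130) = 11 - 123*120 = 11 - 14760 = -14749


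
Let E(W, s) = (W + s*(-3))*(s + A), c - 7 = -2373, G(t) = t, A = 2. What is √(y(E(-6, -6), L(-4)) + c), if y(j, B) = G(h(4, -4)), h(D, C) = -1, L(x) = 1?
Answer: 3*I*√263 ≈ 48.652*I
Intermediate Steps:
c = -2366 (c = 7 - 2373 = -2366)
E(W, s) = (2 + s)*(W - 3*s) (E(W, s) = (W + s*(-3))*(s + 2) = (W - 3*s)*(2 + s) = (2 + s)*(W - 3*s))
y(j, B) = -1
√(y(E(-6, -6), L(-4)) + c) = √(-1 - 2366) = √(-2367) = 3*I*√263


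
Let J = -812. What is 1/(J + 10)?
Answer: -1/802 ≈ -0.0012469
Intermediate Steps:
1/(J + 10) = 1/(-812 + 10) = 1/(-802) = -1/802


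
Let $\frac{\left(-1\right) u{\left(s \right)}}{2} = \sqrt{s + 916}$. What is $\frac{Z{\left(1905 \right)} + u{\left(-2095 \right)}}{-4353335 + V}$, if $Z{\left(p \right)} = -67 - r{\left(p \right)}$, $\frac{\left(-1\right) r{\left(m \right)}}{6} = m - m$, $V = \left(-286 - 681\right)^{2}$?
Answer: $\frac{67}{3418246} + \frac{3 i \sqrt{131}}{1709123} \approx 1.9601 \cdot 10^{-5} + 2.009 \cdot 10^{-5} i$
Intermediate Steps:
$V = 935089$ ($V = \left(-967\right)^{2} = 935089$)
$r{\left(m \right)} = 0$ ($r{\left(m \right)} = - 6 \left(m - m\right) = \left(-6\right) 0 = 0$)
$Z{\left(p \right)} = -67$ ($Z{\left(p \right)} = -67 - 0 = -67 + 0 = -67$)
$u{\left(s \right)} = - 2 \sqrt{916 + s}$ ($u{\left(s \right)} = - 2 \sqrt{s + 916} = - 2 \sqrt{916 + s}$)
$\frac{Z{\left(1905 \right)} + u{\left(-2095 \right)}}{-4353335 + V} = \frac{-67 - 2 \sqrt{916 - 2095}}{-4353335 + 935089} = \frac{-67 - 2 \sqrt{-1179}}{-3418246} = \left(-67 - 2 \cdot 3 i \sqrt{131}\right) \left(- \frac{1}{3418246}\right) = \left(-67 - 6 i \sqrt{131}\right) \left(- \frac{1}{3418246}\right) = \frac{67}{3418246} + \frac{3 i \sqrt{131}}{1709123}$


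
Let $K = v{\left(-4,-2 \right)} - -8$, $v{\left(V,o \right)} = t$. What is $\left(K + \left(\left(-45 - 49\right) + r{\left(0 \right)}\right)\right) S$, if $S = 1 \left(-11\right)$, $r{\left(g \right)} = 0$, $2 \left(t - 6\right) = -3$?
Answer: $\frac{1793}{2} \approx 896.5$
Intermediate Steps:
$t = \frac{9}{2}$ ($t = 6 + \frac{1}{2} \left(-3\right) = 6 - \frac{3}{2} = \frac{9}{2} \approx 4.5$)
$v{\left(V,o \right)} = \frac{9}{2}$
$S = -11$
$K = \frac{25}{2}$ ($K = \frac{9}{2} - -8 = \frac{9}{2} + 8 = \frac{25}{2} \approx 12.5$)
$\left(K + \left(\left(-45 - 49\right) + r{\left(0 \right)}\right)\right) S = \left(\frac{25}{2} + \left(\left(-45 - 49\right) + 0\right)\right) \left(-11\right) = \left(\frac{25}{2} + \left(-94 + 0\right)\right) \left(-11\right) = \left(\frac{25}{2} - 94\right) \left(-11\right) = \left(- \frac{163}{2}\right) \left(-11\right) = \frac{1793}{2}$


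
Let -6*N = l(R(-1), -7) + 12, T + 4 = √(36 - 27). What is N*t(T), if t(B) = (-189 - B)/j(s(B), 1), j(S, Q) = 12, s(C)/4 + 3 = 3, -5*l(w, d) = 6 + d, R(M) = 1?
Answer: 2867/90 ≈ 31.856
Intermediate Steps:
l(w, d) = -6/5 - d/5 (l(w, d) = -(6 + d)/5 = -6/5 - d/5)
s(C) = 0 (s(C) = -12 + 4*3 = -12 + 12 = 0)
T = -1 (T = -4 + √(36 - 27) = -4 + √9 = -4 + 3 = -1)
N = -61/30 (N = -((-6/5 - ⅕*(-7)) + 12)/6 = -((-6/5 + 7/5) + 12)/6 = -(⅕ + 12)/6 = -⅙*61/5 = -61/30 ≈ -2.0333)
t(B) = -63/4 - B/12 (t(B) = (-189 - B)/12 = (-189 - B)*(1/12) = -63/4 - B/12)
N*t(T) = -61*(-63/4 - 1/12*(-1))/30 = -61*(-63/4 + 1/12)/30 = -61/30*(-47/3) = 2867/90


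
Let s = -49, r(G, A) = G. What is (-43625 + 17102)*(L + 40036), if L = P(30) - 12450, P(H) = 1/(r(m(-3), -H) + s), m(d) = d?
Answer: -38046474333/52 ≈ -7.3166e+8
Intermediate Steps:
P(H) = -1/52 (P(H) = 1/(-3 - 49) = 1/(-52) = -1/52)
L = -647401/52 (L = -1/52 - 12450 = -647401/52 ≈ -12450.)
(-43625 + 17102)*(L + 40036) = (-43625 + 17102)*(-647401/52 + 40036) = -26523*1434471/52 = -38046474333/52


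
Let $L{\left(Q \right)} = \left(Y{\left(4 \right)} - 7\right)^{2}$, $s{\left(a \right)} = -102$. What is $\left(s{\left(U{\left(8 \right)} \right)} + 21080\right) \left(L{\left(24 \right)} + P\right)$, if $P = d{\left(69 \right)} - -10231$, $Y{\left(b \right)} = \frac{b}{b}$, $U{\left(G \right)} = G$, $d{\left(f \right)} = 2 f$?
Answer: $218276090$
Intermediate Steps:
$Y{\left(b \right)} = 1$
$L{\left(Q \right)} = 36$ ($L{\left(Q \right)} = \left(1 - 7\right)^{2} = \left(-6\right)^{2} = 36$)
$P = 10369$ ($P = 2 \cdot 69 - -10231 = 138 + 10231 = 10369$)
$\left(s{\left(U{\left(8 \right)} \right)} + 21080\right) \left(L{\left(24 \right)} + P\right) = \left(-102 + 21080\right) \left(36 + 10369\right) = 20978 \cdot 10405 = 218276090$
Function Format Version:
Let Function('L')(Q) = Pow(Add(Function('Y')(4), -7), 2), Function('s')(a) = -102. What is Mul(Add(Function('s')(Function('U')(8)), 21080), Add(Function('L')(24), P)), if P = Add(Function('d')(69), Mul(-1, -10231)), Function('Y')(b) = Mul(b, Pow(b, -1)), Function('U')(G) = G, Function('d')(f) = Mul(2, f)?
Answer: 218276090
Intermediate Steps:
Function('Y')(b) = 1
Function('L')(Q) = 36 (Function('L')(Q) = Pow(Add(1, -7), 2) = Pow(-6, 2) = 36)
P = 10369 (P = Add(Mul(2, 69), Mul(-1, -10231)) = Add(138, 10231) = 10369)
Mul(Add(Function('s')(Function('U')(8)), 21080), Add(Function('L')(24), P)) = Mul(Add(-102, 21080), Add(36, 10369)) = Mul(20978, 10405) = 218276090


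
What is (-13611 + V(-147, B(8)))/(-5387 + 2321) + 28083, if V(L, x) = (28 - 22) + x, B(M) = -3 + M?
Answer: 43058039/1533 ≈ 28087.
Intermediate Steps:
V(L, x) = 6 + x
(-13611 + V(-147, B(8)))/(-5387 + 2321) + 28083 = (-13611 + (6 + (-3 + 8)))/(-5387 + 2321) + 28083 = (-13611 + (6 + 5))/(-3066) + 28083 = (-13611 + 11)*(-1/3066) + 28083 = -13600*(-1/3066) + 28083 = 6800/1533 + 28083 = 43058039/1533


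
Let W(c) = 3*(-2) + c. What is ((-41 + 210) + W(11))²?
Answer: 30276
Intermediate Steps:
W(c) = -6 + c
((-41 + 210) + W(11))² = ((-41 + 210) + (-6 + 11))² = (169 + 5)² = 174² = 30276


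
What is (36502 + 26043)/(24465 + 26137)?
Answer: 62545/50602 ≈ 1.2360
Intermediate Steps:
(36502 + 26043)/(24465 + 26137) = 62545/50602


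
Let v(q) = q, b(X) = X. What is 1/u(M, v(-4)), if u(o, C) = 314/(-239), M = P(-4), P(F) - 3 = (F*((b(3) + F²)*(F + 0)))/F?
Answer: -239/314 ≈ -0.76115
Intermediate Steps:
P(F) = 3 + F*(3 + F²) (P(F) = 3 + (F*((3 + F²)*(F + 0)))/F = 3 + (F*((3 + F²)*F))/F = 3 + (F*(F*(3 + F²)))/F = 3 + (F²*(3 + F²))/F = 3 + F*(3 + F²))
M = -73 (M = 3 + (-4)³ + 3*(-4) = 3 - 64 - 12 = -73)
u(o, C) = -314/239 (u(o, C) = 314*(-1/239) = -314/239)
1/u(M, v(-4)) = 1/(-314/239) = -239/314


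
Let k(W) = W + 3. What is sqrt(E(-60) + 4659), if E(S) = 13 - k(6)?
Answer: sqrt(4663) ≈ 68.286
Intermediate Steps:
k(W) = 3 + W
E(S) = 4 (E(S) = 13 - (3 + 6) = 13 - 1*9 = 13 - 9 = 4)
sqrt(E(-60) + 4659) = sqrt(4 + 4659) = sqrt(4663)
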